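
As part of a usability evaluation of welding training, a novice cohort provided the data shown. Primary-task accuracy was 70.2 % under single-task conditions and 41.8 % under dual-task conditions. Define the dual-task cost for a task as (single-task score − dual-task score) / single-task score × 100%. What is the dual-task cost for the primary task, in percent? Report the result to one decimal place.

40.5

Cost = (70.2 − 41.8) / 70.2 × 100%
     = 28.4000 / 70.2 × 100% = 40.4558%.
≈ 40.5%.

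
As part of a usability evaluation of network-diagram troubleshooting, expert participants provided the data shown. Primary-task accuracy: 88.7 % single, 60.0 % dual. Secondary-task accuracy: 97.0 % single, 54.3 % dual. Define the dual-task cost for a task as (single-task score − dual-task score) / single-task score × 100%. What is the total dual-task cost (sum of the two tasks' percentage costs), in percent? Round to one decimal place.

76.4

Primary cost = (88.7 − 60.0) / 88.7 × 100% = 32.3563%.
Secondary cost = (97.0 − 54.3) / 97.0 × 100% = 44.0206%.
Total = 32.3563% + 44.0206% = 76.3769% ≈ 76.4%.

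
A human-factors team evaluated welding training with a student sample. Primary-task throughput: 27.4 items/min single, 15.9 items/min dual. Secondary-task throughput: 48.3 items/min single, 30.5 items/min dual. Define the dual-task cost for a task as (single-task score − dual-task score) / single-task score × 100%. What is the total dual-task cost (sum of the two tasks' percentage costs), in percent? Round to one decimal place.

78.8

Primary cost = (27.4 − 15.9) / 27.4 × 100% = 41.9708%.
Secondary cost = (48.3 − 30.5) / 48.3 × 100% = 36.8530%.
Total = 41.9708% + 36.8530% = 78.8238% ≈ 78.8%.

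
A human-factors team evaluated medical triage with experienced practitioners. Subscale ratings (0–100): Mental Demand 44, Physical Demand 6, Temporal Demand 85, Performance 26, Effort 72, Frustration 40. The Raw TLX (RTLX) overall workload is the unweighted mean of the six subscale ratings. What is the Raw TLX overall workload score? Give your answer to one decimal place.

45.5

Sum of ratings = 44 + 6 + 85 + 26 + 72 + 40 = 273.
RTLX = 273 / 6 = 45.5000 ≈ 45.5.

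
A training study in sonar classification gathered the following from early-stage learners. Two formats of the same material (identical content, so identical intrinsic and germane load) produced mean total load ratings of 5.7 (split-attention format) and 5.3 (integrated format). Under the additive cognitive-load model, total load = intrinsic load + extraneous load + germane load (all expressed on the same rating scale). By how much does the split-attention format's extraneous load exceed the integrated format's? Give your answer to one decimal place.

Intrinsic and germane load are equal across formats, so the difference in total load equals the difference in extraneous load.
Extraneous-load difference = 5.7 − 5.3 = 0.4.

0.4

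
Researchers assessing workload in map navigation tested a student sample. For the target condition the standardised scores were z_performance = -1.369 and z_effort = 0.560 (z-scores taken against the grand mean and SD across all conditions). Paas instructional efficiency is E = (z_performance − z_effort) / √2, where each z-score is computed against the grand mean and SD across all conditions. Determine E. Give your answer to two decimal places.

z_P − z_E = -1.369 − 0.560 = -1.9290.
E = -1.9290 / √2 = -1.9290 / 1.41421 = -1.3640 ≈ -1.36.

-1.36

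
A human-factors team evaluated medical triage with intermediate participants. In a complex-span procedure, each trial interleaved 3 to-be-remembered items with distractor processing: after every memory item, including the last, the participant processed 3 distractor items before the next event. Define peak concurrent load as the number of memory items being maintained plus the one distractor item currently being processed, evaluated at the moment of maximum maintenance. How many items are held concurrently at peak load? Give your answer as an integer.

Maintenance is greatest during the distractor(s) after memory item 3: all 3 memory items are being held.
One distractor item is concurrently being processed.
Peak concurrent load = 3 + 1 = 4 items.

4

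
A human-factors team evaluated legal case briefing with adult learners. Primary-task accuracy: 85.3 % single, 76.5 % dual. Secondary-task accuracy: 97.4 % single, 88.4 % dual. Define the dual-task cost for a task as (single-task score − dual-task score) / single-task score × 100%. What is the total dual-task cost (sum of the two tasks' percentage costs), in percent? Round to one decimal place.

19.6

Primary cost = (85.3 − 76.5) / 85.3 × 100% = 10.3165%.
Secondary cost = (97.4 − 88.4) / 97.4 × 100% = 9.2402%.
Total = 10.3165% + 9.2402% = 19.5567% ≈ 19.6%.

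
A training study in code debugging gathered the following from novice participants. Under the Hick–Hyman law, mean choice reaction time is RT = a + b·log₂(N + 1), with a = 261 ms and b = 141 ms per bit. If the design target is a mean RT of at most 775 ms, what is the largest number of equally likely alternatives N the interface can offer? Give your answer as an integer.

11

Set 261 + 141·log₂(N + 1) ≤ 775.
log₂(N + 1) ≤ (775 − 261) / 141 = 3.6454.
N + 1 ≤ 2^3.6454 = 12.5134.
N ≤ 11.5134, so the largest integer N is 11.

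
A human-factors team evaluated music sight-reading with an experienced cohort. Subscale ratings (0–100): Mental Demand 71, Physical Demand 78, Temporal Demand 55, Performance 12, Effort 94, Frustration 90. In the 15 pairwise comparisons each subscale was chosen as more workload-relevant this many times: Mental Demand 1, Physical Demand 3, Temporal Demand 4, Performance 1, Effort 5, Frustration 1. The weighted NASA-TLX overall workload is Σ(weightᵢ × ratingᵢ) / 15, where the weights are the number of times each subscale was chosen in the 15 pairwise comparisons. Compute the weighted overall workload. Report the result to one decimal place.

73.1

The tallies are the weights (they sum to 15).
Weighted sum = 1·71 + 3·78 + 4·55 + 1·12 + 5·94 + 1·90
            = 71 + 234 + 220 + 12 + 470 + 90 = 1097.
Overall workload = 1097 / 15 = 73.1333 ≈ 73.1.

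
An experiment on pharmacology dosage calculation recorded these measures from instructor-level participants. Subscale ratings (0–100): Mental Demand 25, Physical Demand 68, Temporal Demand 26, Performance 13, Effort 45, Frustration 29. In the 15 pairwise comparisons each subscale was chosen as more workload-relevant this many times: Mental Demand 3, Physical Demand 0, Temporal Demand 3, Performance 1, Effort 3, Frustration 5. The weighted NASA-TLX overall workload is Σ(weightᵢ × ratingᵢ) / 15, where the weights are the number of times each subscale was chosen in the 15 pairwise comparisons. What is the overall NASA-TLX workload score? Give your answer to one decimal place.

29.7

The tallies are the weights (they sum to 15).
Weighted sum = 3·25 + 0·68 + 3·26 + 1·13 + 3·45 + 5·29
            = 75 + 0 + 78 + 13 + 135 + 145 = 446.
Overall workload = 446 / 15 = 29.7333 ≈ 29.7.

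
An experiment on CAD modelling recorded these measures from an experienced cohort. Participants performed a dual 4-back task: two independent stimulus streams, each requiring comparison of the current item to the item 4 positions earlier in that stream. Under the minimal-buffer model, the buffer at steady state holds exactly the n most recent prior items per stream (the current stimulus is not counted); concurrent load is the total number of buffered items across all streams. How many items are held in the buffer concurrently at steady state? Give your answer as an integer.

Each stream's buffer holds its 4 most recent prior items.
Two independent streams: 2 × 4 = 8 buffered items at steady state.

8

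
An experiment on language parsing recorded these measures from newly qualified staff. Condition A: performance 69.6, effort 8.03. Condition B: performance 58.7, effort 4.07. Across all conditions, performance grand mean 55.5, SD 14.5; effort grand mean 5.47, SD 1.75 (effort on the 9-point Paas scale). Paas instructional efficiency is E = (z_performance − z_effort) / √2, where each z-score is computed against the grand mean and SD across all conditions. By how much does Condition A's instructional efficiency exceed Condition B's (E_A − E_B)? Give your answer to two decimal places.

-1.07

Condition A: z_P = (69.6 − 55.5)/14.5 = 0.9724; z_E = (8.03 − 5.47)/1.75 = 1.4629; E_A = (0.9724 − 1.4629)/√2 = -0.3468.
Condition B: z_P = (58.7 − 55.5)/14.5 = 0.2207; z_E = (4.07 − 5.47)/1.75 = -0.8000; E_B = (0.2207 − (-0.8000))/√2 = 0.7217.
E_A − E_B = -0.3468 − 0.7217 = -1.0685 ≈ -1.07.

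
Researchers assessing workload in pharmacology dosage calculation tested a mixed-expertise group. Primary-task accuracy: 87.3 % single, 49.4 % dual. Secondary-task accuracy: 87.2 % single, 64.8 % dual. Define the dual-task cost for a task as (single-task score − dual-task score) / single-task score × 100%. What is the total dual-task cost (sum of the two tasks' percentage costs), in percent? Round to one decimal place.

Primary cost = (87.3 − 49.4) / 87.3 × 100% = 43.4135%.
Secondary cost = (87.2 − 64.8) / 87.2 × 100% = 25.6881%.
Total = 43.4135% + 25.6881% = 69.1016% ≈ 69.1%.

69.1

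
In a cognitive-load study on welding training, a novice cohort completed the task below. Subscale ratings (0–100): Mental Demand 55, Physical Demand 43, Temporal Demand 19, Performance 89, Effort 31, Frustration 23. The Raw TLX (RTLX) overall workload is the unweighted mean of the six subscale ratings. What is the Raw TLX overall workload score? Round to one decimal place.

Sum of ratings = 55 + 43 + 19 + 89 + 31 + 23 = 260.
RTLX = 260 / 6 = 43.3333 ≈ 43.3.

43.3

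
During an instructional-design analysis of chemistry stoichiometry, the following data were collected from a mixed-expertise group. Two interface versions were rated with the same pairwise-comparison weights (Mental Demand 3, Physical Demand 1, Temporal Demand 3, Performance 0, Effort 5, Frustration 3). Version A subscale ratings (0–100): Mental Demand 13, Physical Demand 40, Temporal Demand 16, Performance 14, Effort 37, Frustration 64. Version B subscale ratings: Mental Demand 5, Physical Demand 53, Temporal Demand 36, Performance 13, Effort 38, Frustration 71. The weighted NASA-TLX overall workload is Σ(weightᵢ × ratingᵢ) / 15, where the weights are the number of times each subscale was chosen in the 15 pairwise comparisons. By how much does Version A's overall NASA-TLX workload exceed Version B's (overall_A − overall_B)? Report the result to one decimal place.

Version A weighted sum = 3·13 + 1·40 + 3·16 + 0·14 + 5·37 + 3·64 = 39 + 40 + 48 + 0 + 185 + 192 = 504; overall_A = 504/15 = 33.6000.
Version B weighted sum = 3·5 + 1·53 + 3·36 + 0·13 + 5·38 + 3·71 = 15 + 53 + 108 + 0 + 190 + 213 = 579; overall_B = 579/15 = 38.6000.
Difference = 33.6000 − 38.6000 = -5.0000 ≈ -5.0.

-5.0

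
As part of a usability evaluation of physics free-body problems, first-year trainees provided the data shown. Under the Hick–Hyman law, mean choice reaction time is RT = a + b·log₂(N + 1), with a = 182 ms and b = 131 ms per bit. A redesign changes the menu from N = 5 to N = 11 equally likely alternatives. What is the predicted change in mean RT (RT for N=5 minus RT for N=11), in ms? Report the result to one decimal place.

-131.0

RT(5) = 182 + 131·log₂(6) = 182 + 131·2.5850 = 520.6350 ms.
RT(11) = 182 + 131·log₂(12) = 182 + 131·3.5850 = 651.6350 ms.
Difference = 520.6350 − 651.6350 = -131.0000 ≈ -131.0 ms.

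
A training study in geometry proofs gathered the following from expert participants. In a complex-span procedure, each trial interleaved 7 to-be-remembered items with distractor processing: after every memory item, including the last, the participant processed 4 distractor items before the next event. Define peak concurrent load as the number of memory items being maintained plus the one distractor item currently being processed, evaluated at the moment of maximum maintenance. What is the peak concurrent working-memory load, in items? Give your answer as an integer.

8

Maintenance is greatest during the distractor(s) after memory item 7: all 7 memory items are being held.
One distractor item is concurrently being processed.
Peak concurrent load = 7 + 1 = 8 items.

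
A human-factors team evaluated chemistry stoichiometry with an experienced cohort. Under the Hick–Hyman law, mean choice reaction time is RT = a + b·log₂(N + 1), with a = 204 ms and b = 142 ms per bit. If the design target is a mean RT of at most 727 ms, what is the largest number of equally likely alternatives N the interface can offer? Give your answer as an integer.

Set 204 + 142·log₂(N + 1) ≤ 727.
log₂(N + 1) ≤ (727 − 204) / 142 = 3.6831.
N + 1 ≤ 2^3.6831 = 12.8447.
N ≤ 11.8447, so the largest integer N is 11.

11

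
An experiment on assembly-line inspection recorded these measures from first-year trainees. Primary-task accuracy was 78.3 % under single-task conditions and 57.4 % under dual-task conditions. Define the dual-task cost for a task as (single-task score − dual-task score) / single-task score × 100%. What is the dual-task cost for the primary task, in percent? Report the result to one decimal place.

Cost = (78.3 − 57.4) / 78.3 × 100%
     = 20.9000 / 78.3 × 100% = 26.6922%.
≈ 26.7%.

26.7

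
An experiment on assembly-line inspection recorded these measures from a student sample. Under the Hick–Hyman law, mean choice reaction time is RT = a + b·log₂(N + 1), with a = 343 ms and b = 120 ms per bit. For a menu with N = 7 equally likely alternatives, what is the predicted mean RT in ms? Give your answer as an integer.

log₂(7 + 1) = log₂(8) = 3.0000.
RT = 343 + 120 × 3.0000 = 343 + 360.0000 = 703.0000 ms.
≈ 703 ms.

703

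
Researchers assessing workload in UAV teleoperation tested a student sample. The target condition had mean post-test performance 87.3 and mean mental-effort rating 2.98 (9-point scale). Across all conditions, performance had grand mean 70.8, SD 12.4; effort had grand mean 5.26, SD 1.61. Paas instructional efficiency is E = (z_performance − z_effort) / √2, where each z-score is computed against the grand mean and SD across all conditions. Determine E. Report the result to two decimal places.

z_performance = (87.3 − 70.8) / 12.4 = 16.5000 / 12.4 = 1.3306.
z_effort = (2.98 − 5.26) / 1.61 = -2.2800 / 1.61 = -1.4161.
z_P − z_E = 1.3306 − (-1.4161) = 2.7467.
E = 2.7467 / √2 = 2.7467 / 1.41421 = 1.9422 ≈ 1.94.

1.94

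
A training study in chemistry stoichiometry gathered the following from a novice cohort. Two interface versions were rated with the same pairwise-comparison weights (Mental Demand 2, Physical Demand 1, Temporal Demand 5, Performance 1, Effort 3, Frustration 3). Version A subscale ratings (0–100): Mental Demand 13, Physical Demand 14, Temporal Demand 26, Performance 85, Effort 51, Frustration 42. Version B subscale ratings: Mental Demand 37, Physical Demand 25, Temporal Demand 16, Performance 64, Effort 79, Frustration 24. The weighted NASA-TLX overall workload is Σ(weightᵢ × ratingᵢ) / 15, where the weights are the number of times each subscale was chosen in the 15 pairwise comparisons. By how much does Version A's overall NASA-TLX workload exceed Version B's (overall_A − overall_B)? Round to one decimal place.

-1.2

Version A weighted sum = 2·13 + 1·14 + 5·26 + 1·85 + 3·51 + 3·42 = 26 + 14 + 130 + 85 + 153 + 126 = 534; overall_A = 534/15 = 35.6000.
Version B weighted sum = 2·37 + 1·25 + 5·16 + 1·64 + 3·79 + 3·24 = 74 + 25 + 80 + 64 + 237 + 72 = 552; overall_B = 552/15 = 36.8000.
Difference = 35.6000 − 36.8000 = -1.2000 ≈ -1.2.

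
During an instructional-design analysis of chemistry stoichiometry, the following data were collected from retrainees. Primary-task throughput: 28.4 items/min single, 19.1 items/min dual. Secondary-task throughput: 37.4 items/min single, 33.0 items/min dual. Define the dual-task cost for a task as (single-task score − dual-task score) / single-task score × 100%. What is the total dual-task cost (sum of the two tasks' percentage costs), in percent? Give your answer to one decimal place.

44.5

Primary cost = (28.4 − 19.1) / 28.4 × 100% = 32.7465%.
Secondary cost = (37.4 − 33.0) / 37.4 × 100% = 11.7647%.
Total = 32.7465% + 11.7647% = 44.5112% ≈ 44.5%.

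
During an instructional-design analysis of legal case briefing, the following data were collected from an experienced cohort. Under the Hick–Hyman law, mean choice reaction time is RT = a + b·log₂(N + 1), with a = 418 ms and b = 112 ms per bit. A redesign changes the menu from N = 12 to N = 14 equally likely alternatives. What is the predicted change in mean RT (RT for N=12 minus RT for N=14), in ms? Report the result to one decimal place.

-23.1

RT(12) = 418 + 112·log₂(13) = 418 + 112·3.7004 = 832.4448 ms.
RT(14) = 418 + 112·log₂(15) = 418 + 112·3.9069 = 855.5728 ms.
Difference = 832.4448 − 855.5728 = -23.1280 ≈ -23.1 ms.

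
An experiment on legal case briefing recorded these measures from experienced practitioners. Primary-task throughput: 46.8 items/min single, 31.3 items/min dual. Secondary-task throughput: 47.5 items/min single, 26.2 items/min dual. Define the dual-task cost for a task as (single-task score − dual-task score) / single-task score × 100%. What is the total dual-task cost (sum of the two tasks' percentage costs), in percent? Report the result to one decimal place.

Primary cost = (46.8 − 31.3) / 46.8 × 100% = 33.1197%.
Secondary cost = (47.5 − 26.2) / 47.5 × 100% = 44.8421%.
Total = 33.1197% + 44.8421% = 77.9618% ≈ 78.0%.

78.0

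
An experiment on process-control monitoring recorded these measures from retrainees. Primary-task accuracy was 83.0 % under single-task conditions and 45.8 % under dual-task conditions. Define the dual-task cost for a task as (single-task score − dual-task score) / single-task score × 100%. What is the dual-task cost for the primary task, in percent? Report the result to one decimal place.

Cost = (83.0 − 45.8) / 83.0 × 100%
     = 37.2000 / 83.0 × 100% = 44.8193%.
≈ 44.8%.

44.8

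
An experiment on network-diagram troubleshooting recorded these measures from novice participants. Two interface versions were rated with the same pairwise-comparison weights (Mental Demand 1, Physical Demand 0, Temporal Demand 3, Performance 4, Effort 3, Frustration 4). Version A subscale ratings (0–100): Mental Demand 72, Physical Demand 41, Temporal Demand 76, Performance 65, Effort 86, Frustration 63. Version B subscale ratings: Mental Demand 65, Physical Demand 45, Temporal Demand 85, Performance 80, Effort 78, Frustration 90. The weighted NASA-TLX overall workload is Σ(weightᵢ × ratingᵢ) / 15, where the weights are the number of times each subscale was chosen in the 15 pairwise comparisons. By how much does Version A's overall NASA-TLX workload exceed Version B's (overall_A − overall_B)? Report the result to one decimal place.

Version A weighted sum = 1·72 + 0·41 + 3·76 + 4·65 + 3·86 + 4·63 = 72 + 0 + 228 + 260 + 258 + 252 = 1070; overall_A = 1070/15 = 71.3333.
Version B weighted sum = 1·65 + 0·45 + 3·85 + 4·80 + 3·78 + 4·90 = 65 + 0 + 255 + 320 + 234 + 360 = 1234; overall_B = 1234/15 = 82.2667.
Difference = 71.3333 − 82.2667 = -10.9334 ≈ -10.9.

-10.9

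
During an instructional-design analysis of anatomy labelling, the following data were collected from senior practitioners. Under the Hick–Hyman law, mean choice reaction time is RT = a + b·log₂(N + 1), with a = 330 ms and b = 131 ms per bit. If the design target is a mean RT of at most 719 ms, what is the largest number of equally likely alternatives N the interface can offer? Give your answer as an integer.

Set 330 + 131·log₂(N + 1) ≤ 719.
log₂(N + 1) ≤ (719 − 330) / 131 = 2.9695.
N + 1 ≤ 2^2.9695 = 7.8326.
N ≤ 6.8326, so the largest integer N is 6.

6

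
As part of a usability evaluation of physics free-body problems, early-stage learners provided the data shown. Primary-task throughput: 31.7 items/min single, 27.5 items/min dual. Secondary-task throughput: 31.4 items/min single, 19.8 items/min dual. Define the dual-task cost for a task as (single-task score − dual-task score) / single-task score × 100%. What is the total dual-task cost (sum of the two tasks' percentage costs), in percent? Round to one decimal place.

50.2

Primary cost = (31.7 − 27.5) / 31.7 × 100% = 13.2492%.
Secondary cost = (31.4 − 19.8) / 31.4 × 100% = 36.9427%.
Total = 13.2492% + 36.9427% = 50.1919% ≈ 50.2%.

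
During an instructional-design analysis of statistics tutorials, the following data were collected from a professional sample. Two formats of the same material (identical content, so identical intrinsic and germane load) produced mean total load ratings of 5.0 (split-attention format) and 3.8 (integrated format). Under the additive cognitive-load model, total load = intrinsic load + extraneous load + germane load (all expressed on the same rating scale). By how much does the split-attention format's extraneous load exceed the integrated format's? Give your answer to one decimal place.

Intrinsic and germane load are equal across formats, so the difference in total load equals the difference in extraneous load.
Extraneous-load difference = 5.0 − 3.8 = 1.2.

1.2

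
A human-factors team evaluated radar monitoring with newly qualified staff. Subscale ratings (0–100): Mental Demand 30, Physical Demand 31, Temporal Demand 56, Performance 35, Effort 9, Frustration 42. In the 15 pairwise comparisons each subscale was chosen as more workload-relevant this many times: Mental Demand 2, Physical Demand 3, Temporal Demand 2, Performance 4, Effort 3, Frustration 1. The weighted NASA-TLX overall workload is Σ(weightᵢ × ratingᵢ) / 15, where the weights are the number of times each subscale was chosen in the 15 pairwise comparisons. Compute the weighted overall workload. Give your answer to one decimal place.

The tallies are the weights (they sum to 15).
Weighted sum = 2·30 + 3·31 + 2·56 + 4·35 + 3·9 + 1·42
            = 60 + 93 + 112 + 140 + 27 + 42 = 474.
Overall workload = 474 / 15 = 31.6000 ≈ 31.6.

31.6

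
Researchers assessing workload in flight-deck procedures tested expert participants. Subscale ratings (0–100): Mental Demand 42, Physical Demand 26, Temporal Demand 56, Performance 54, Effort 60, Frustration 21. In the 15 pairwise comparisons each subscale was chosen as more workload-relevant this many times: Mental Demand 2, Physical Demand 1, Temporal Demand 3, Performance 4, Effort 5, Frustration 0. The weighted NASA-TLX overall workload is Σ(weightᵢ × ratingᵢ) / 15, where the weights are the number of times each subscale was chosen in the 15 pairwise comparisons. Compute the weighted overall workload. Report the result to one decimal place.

52.9

The tallies are the weights (they sum to 15).
Weighted sum = 2·42 + 1·26 + 3·56 + 4·54 + 5·60 + 0·21
            = 84 + 26 + 168 + 216 + 300 + 0 = 794.
Overall workload = 794 / 15 = 52.9333 ≈ 52.9.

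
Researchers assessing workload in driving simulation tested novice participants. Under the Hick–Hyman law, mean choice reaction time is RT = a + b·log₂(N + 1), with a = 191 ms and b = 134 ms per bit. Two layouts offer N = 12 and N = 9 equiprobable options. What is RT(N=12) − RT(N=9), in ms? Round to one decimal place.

RT(12) = 191 + 134·log₂(13) = 191 + 134·3.7004 = 686.8536 ms.
RT(9) = 191 + 134·log₂(10) = 191 + 134·3.3219 = 636.1346 ms.
Difference = 686.8536 − 636.1346 = 50.7190 ≈ 50.7 ms.

50.7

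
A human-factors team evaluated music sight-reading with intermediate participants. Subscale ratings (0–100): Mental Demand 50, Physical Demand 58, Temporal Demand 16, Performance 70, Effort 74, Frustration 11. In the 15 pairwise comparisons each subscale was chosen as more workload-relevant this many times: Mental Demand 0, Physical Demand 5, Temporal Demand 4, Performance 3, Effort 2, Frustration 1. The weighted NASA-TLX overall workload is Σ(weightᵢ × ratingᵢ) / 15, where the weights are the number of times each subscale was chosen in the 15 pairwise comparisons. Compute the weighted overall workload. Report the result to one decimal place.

The tallies are the weights (they sum to 15).
Weighted sum = 0·50 + 5·58 + 4·16 + 3·70 + 2·74 + 1·11
            = 0 + 290 + 64 + 210 + 148 + 11 = 723.
Overall workload = 723 / 15 = 48.2000 ≈ 48.2.

48.2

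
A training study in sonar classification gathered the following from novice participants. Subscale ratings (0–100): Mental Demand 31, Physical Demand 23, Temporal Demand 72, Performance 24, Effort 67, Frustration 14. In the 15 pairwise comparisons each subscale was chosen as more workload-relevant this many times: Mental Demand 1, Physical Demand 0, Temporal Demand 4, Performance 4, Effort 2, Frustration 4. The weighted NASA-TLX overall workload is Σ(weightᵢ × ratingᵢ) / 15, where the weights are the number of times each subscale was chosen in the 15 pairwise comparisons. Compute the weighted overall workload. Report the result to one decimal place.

40.3

The tallies are the weights (they sum to 15).
Weighted sum = 1·31 + 0·23 + 4·72 + 4·24 + 2·67 + 4·14
            = 31 + 0 + 288 + 96 + 134 + 56 = 605.
Overall workload = 605 / 15 = 40.3333 ≈ 40.3.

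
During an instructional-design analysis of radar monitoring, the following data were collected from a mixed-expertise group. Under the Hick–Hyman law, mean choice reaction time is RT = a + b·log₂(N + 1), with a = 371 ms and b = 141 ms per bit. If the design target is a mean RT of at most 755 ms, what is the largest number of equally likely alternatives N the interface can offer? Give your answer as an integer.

5

Set 371 + 141·log₂(N + 1) ≤ 755.
log₂(N + 1) ≤ (755 − 371) / 141 = 2.7234.
N + 1 ≤ 2^2.7234 = 6.6043.
N ≤ 5.6043, so the largest integer N is 5.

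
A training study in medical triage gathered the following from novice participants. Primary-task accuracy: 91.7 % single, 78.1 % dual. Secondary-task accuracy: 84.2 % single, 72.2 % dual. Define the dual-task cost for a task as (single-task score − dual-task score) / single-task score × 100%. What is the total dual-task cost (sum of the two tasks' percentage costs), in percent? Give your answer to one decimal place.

29.1

Primary cost = (91.7 − 78.1) / 91.7 × 100% = 14.8310%.
Secondary cost = (84.2 − 72.2) / 84.2 × 100% = 14.2518%.
Total = 14.8310% + 14.2518% = 29.0828% ≈ 29.1%.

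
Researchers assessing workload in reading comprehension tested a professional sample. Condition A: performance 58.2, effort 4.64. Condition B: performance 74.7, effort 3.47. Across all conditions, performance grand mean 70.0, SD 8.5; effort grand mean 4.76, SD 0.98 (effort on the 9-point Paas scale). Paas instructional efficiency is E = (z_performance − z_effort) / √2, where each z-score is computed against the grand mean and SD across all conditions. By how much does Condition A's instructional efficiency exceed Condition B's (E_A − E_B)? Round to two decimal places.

Condition A: z_P = (58.2 − 70.0)/8.5 = -1.3882; z_E = (4.64 − 4.76)/0.98 = -0.1224; E_A = (-1.3882 − (-0.1224))/√2 = -0.8951.
Condition B: z_P = (74.7 − 70.0)/8.5 = 0.5529; z_E = (3.47 − 4.76)/0.98 = -1.3163; E_B = (0.5529 − (-1.3163))/√2 = 1.3217.
E_A − E_B = -0.8951 − 1.3217 = -2.2168 ≈ -2.22.

-2.22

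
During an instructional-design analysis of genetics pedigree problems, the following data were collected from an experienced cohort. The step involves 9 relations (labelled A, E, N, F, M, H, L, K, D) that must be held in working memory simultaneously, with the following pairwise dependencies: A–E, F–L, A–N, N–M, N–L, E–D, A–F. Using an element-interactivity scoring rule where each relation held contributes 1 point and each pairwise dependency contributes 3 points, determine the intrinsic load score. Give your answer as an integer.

Count of relations held simultaneously: 9.
Count of pairwise dependencies listed: 7.
Element contribution: 9 × 1 = 9.
Interaction contribution: 7 × 3 = 21.
Intrinsic load = 9 + 21 = 30.

30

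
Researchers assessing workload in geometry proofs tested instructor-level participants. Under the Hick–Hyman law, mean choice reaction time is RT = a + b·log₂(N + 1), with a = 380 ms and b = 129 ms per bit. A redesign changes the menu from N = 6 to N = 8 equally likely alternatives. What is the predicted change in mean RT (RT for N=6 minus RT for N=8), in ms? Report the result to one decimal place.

RT(6) = 380 + 129·log₂(7) = 380 + 129·2.8074 = 742.1546 ms.
RT(8) = 380 + 129·log₂(9) = 380 + 129·3.1699 = 788.9171 ms.
Difference = 742.1546 − 788.9171 = -46.7625 ≈ -46.8 ms.

-46.8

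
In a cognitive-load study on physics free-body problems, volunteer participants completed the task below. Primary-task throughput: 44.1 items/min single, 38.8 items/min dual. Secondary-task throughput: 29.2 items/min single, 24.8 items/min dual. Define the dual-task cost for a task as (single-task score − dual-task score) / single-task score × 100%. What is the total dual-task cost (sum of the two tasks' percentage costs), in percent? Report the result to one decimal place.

27.1

Primary cost = (44.1 − 38.8) / 44.1 × 100% = 12.0181%.
Secondary cost = (29.2 − 24.8) / 29.2 × 100% = 15.0685%.
Total = 12.0181% + 15.0685% = 27.0866% ≈ 27.1%.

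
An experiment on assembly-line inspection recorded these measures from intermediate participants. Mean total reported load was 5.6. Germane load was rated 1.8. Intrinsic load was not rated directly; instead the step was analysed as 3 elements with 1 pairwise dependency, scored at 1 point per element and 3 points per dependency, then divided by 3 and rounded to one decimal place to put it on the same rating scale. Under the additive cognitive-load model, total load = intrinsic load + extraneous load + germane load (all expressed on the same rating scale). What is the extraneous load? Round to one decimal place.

Intrinsic (element-interactivity): (3 × 1 + 1 × 3) / 3 = 6 / 3 = 2.0000 → 2.0.
extraneous load = total − intrinsic − germane
             = 5.6 − 2.0 − 1.8 = 1.8.

1.8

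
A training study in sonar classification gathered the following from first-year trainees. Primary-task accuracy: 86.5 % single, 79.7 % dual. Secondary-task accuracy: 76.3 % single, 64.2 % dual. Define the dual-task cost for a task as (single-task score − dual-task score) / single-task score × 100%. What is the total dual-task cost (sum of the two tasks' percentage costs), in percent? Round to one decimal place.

23.7

Primary cost = (86.5 − 79.7) / 86.5 × 100% = 7.8613%.
Secondary cost = (76.3 − 64.2) / 76.3 × 100% = 15.8585%.
Total = 7.8613% + 15.8585% = 23.7198% ≈ 23.7%.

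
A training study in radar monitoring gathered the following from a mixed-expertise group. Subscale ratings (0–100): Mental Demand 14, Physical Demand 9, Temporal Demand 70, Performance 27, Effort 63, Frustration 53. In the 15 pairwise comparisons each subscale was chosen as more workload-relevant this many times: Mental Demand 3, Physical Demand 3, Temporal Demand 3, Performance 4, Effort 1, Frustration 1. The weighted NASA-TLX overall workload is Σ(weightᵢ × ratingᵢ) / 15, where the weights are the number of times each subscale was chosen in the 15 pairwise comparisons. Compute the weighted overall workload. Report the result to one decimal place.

33.5

The tallies are the weights (they sum to 15).
Weighted sum = 3·14 + 3·9 + 3·70 + 4·27 + 1·63 + 1·53
            = 42 + 27 + 210 + 108 + 63 + 53 = 503.
Overall workload = 503 / 15 = 33.5333 ≈ 33.5.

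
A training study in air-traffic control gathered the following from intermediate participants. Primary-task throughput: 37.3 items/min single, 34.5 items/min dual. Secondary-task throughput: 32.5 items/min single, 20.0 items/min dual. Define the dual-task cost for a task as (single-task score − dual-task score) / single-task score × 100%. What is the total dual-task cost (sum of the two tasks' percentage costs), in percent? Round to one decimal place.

Primary cost = (37.3 − 34.5) / 37.3 × 100% = 7.5067%.
Secondary cost = (32.5 − 20.0) / 32.5 × 100% = 38.4615%.
Total = 7.5067% + 38.4615% = 45.9682% ≈ 46.0%.

46.0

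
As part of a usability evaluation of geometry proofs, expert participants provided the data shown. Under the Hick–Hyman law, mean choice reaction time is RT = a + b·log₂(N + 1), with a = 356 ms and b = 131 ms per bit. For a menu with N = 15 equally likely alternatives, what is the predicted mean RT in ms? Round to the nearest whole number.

log₂(15 + 1) = log₂(16) = 4.0000.
RT = 356 + 131 × 4.0000 = 356 + 524.0000 = 880.0000 ms.
≈ 880 ms.

880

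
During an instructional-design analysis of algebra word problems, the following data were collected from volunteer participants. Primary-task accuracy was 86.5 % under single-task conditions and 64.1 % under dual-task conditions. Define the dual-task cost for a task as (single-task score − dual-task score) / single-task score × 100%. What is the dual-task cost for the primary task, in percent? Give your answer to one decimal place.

25.9

Cost = (86.5 − 64.1) / 86.5 × 100%
     = 22.4000 / 86.5 × 100% = 25.8960%.
≈ 25.9%.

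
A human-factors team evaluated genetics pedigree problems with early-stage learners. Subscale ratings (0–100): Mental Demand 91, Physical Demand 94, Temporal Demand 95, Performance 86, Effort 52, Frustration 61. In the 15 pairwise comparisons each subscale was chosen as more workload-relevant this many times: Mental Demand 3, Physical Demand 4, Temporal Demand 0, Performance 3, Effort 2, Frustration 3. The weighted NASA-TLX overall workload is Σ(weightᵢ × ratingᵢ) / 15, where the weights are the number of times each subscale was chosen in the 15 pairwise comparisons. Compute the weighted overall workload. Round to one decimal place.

79.6

The tallies are the weights (they sum to 15).
Weighted sum = 3·91 + 4·94 + 0·95 + 3·86 + 2·52 + 3·61
            = 273 + 376 + 0 + 258 + 104 + 183 = 1194.
Overall workload = 1194 / 15 = 79.6000 ≈ 79.6.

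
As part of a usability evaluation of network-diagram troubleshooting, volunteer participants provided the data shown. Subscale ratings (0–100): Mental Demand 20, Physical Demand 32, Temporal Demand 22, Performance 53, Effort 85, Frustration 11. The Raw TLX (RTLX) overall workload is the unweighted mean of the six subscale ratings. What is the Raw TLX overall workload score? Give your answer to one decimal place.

Sum of ratings = 20 + 32 + 22 + 53 + 85 + 11 = 223.
RTLX = 223 / 6 = 37.1667 ≈ 37.2.

37.2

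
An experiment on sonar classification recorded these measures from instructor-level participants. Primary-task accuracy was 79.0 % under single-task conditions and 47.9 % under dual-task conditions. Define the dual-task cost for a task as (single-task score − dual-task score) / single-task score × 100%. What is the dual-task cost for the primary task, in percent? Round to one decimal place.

Cost = (79.0 − 47.9) / 79.0 × 100%
     = 31.1000 / 79.0 × 100% = 39.3671%.
≈ 39.4%.

39.4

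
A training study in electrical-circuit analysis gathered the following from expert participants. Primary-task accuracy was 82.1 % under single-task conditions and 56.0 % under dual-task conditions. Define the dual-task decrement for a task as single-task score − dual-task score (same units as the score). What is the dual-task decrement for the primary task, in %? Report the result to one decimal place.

26.1

Decrement = 82.1 − 56.0 = 26.1000 % ≈ 26.1 %.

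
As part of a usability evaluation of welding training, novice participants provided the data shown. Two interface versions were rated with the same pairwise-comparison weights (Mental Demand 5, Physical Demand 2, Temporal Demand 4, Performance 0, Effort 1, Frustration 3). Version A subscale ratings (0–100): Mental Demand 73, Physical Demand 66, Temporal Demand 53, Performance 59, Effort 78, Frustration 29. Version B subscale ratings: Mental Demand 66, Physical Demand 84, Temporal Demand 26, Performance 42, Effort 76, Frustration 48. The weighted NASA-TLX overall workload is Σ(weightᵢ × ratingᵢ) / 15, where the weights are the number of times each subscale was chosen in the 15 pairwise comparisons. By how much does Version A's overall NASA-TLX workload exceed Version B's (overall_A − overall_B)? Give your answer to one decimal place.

Version A weighted sum = 5·73 + 2·66 + 4·53 + 0·59 + 1·78 + 3·29 = 365 + 132 + 212 + 0 + 78 + 87 = 874; overall_A = 874/15 = 58.2667.
Version B weighted sum = 5·66 + 2·84 + 4·26 + 0·42 + 1·76 + 3·48 = 330 + 168 + 104 + 0 + 76 + 144 = 822; overall_B = 822/15 = 54.8000.
Difference = 58.2667 − 54.8000 = 3.4667 ≈ 3.5.

3.5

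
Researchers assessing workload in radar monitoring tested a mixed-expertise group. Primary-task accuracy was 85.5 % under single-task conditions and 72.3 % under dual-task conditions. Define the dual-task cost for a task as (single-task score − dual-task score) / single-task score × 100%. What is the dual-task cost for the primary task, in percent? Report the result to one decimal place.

15.4

Cost = (85.5 − 72.3) / 85.5 × 100%
     = 13.2000 / 85.5 × 100% = 15.4386%.
≈ 15.4%.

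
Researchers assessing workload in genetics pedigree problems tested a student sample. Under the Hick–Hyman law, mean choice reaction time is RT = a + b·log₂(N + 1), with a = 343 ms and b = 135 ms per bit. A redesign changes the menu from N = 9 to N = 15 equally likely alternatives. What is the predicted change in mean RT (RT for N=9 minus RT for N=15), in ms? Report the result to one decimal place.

-91.5

RT(9) = 343 + 135·log₂(10) = 343 + 135·3.3219 = 791.4565 ms.
RT(15) = 343 + 135·log₂(16) = 343 + 135·4.0000 = 883.0000 ms.
Difference = 791.4565 − 883.0000 = -91.5435 ≈ -91.5 ms.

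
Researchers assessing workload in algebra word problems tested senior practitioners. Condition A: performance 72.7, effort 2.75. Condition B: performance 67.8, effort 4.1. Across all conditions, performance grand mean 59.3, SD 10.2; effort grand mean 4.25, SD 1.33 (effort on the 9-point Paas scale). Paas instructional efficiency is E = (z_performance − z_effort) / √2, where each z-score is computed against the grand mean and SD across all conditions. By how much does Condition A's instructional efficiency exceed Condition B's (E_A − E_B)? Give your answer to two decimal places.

Condition A: z_P = (72.7 − 59.3)/10.2 = 1.3137; z_E = (2.75 − 4.25)/1.33 = -1.1278; E_A = (1.3137 − (-1.1278))/√2 = 1.7264.
Condition B: z_P = (67.8 − 59.3)/10.2 = 0.8333; z_E = (4.1 − 4.25)/1.33 = -0.1128; E_B = (0.8333 − (-0.1128))/√2 = 0.6690.
E_A − E_B = 1.7264 − 0.6690 = 1.0574 ≈ 1.06.

1.06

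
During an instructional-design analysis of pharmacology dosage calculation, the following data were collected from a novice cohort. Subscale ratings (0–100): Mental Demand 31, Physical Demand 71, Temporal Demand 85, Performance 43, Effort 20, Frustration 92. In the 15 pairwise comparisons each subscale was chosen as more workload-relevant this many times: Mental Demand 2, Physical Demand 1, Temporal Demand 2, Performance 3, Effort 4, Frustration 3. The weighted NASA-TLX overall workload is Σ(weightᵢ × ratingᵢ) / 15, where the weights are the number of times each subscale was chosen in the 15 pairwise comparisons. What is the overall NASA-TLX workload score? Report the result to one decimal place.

The tallies are the weights (they sum to 15).
Weighted sum = 2·31 + 1·71 + 2·85 + 3·43 + 4·20 + 3·92
            = 62 + 71 + 170 + 129 + 80 + 276 = 788.
Overall workload = 788 / 15 = 52.5333 ≈ 52.5.

52.5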